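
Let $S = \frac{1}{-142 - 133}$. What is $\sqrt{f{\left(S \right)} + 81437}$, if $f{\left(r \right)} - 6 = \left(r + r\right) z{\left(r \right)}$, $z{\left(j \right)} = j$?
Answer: $\frac{\sqrt{6159126877}}{275} \approx 285.38$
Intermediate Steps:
$S = - \frac{1}{275}$ ($S = \frac{1}{-275} = - \frac{1}{275} \approx -0.0036364$)
$f{\left(r \right)} = 6 + 2 r^{2}$ ($f{\left(r \right)} = 6 + \left(r + r\right) r = 6 + 2 r r = 6 + 2 r^{2}$)
$\sqrt{f{\left(S \right)} + 81437} = \sqrt{\left(6 + 2 \left(- \frac{1}{275}\right)^{2}\right) + 81437} = \sqrt{\left(6 + 2 \cdot \frac{1}{75625}\right) + 81437} = \sqrt{\left(6 + \frac{2}{75625}\right) + 81437} = \sqrt{\frac{453752}{75625} + 81437} = \sqrt{\frac{6159126877}{75625}} = \frac{\sqrt{6159126877}}{275}$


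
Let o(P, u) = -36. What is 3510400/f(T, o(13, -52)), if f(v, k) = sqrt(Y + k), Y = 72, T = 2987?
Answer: 1755200/3 ≈ 5.8507e+5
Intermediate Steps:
f(v, k) = sqrt(72 + k)
3510400/f(T, o(13, -52)) = 3510400/(sqrt(72 - 36)) = 3510400/(sqrt(36)) = 3510400/6 = 3510400*(1/6) = 1755200/3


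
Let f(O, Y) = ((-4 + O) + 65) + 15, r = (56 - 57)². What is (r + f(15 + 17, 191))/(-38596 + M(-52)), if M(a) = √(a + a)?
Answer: -1051741/372412830 - 109*I*√26/744825660 ≈ -0.0028241 - 7.4621e-7*I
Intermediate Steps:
r = 1 (r = (-1)² = 1)
M(a) = √2*√a (M(a) = √(2*a) = √2*√a)
f(O, Y) = 76 + O (f(O, Y) = (61 + O) + 15 = 76 + O)
(r + f(15 + 17, 191))/(-38596 + M(-52)) = (1 + (76 + (15 + 17)))/(-38596 + √2*√(-52)) = (1 + (76 + 32))/(-38596 + √2*(2*I*√13)) = (1 + 108)/(-38596 + 2*I*√26) = 109/(-38596 + 2*I*√26)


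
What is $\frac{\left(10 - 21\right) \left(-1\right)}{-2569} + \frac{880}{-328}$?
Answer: $- \frac{283041}{105329} \approx -2.6872$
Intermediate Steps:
$\frac{\left(10 - 21\right) \left(-1\right)}{-2569} + \frac{880}{-328} = \left(-11\right) \left(-1\right) \left(- \frac{1}{2569}\right) + 880 \left(- \frac{1}{328}\right) = 11 \left(- \frac{1}{2569}\right) - \frac{110}{41} = - \frac{11}{2569} - \frac{110}{41} = - \frac{283041}{105329}$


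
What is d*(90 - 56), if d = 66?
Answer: 2244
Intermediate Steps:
d*(90 - 56) = 66*(90 - 56) = 66*34 = 2244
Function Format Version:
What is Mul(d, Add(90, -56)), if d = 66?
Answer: 2244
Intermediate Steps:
Mul(d, Add(90, -56)) = Mul(66, Add(90, -56)) = Mul(66, 34) = 2244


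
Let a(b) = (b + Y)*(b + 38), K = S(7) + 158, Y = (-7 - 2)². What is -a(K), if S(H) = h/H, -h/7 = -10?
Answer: -51294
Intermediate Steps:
h = 70 (h = -7*(-10) = 70)
Y = 81 (Y = (-9)² = 81)
S(H) = 70/H
K = 168 (K = 70/7 + 158 = 70*(⅐) + 158 = 10 + 158 = 168)
a(b) = (38 + b)*(81 + b) (a(b) = (b + 81)*(b + 38) = (81 + b)*(38 + b) = (38 + b)*(81 + b))
-a(K) = -(3078 + 168² + 119*168) = -(3078 + 28224 + 19992) = -1*51294 = -51294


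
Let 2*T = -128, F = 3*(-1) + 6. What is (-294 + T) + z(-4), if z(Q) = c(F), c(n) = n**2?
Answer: -349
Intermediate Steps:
F = 3 (F = -3 + 6 = 3)
T = -64 (T = (1/2)*(-128) = -64)
z(Q) = 9 (z(Q) = 3**2 = 9)
(-294 + T) + z(-4) = (-294 - 64) + 9 = -358 + 9 = -349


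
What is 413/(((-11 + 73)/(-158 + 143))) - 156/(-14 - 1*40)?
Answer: -54143/558 ≈ -97.031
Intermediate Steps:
413/(((-11 + 73)/(-158 + 143))) - 156/(-14 - 1*40) = 413/((62/(-15))) - 156/(-14 - 40) = 413/((62*(-1/15))) - 156/(-54) = 413/(-62/15) - 156*(-1/54) = 413*(-15/62) + 26/9 = -6195/62 + 26/9 = -54143/558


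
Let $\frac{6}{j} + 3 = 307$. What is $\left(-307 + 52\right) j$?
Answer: $- \frac{765}{152} \approx -5.0329$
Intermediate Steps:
$j = \frac{3}{152}$ ($j = \frac{6}{-3 + 307} = \frac{6}{304} = 6 \cdot \frac{1}{304} = \frac{3}{152} \approx 0.019737$)
$\left(-307 + 52\right) j = \left(-307 + 52\right) \frac{3}{152} = \left(-255\right) \frac{3}{152} = - \frac{765}{152}$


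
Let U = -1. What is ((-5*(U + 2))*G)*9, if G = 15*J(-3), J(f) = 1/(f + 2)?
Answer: 675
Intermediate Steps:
J(f) = 1/(2 + f)
G = -15 (G = 15/(2 - 3) = 15/(-1) = 15*(-1) = -15)
((-5*(U + 2))*G)*9 = (-5*(-1 + 2)*(-15))*9 = (-5*1*(-15))*9 = -5*(-15)*9 = 75*9 = 675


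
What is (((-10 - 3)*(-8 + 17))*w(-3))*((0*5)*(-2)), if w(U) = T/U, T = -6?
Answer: 0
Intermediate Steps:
w(U) = -6/U
(((-10 - 3)*(-8 + 17))*w(-3))*((0*5)*(-2)) = (((-10 - 3)*(-8 + 17))*(-6/(-3)))*((0*5)*(-2)) = ((-13*9)*(-6*(-⅓)))*(0*(-2)) = -117*2*0 = -234*0 = 0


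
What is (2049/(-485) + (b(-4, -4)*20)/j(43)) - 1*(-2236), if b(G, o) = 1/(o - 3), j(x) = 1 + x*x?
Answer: 56068851/25123 ≈ 2231.8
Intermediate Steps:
j(x) = 1 + x²
b(G, o) = 1/(-3 + o)
(2049/(-485) + (b(-4, -4)*20)/j(43)) - 1*(-2236) = (2049/(-485) + (20/(-3 - 4))/(1 + 43²)) - 1*(-2236) = (2049*(-1/485) + (20/(-7))/(1 + 1849)) + 2236 = (-2049/485 - ⅐*20/1850) + 2236 = (-2049/485 - 20/7*1/1850) + 2236 = (-2049/485 - 2/1295) + 2236 = -106177/25123 + 2236 = 56068851/25123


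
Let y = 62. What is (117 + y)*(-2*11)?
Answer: -3938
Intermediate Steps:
(117 + y)*(-2*11) = (117 + 62)*(-2*11) = 179*(-22) = -3938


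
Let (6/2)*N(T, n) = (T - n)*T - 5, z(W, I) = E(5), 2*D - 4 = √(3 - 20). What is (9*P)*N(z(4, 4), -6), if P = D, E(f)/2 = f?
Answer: 930 + 465*I*√17/2 ≈ 930.0 + 958.62*I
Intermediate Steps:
E(f) = 2*f
D = 2 + I*√17/2 (D = 2 + √(3 - 20)/2 = 2 + √(-17)/2 = 2 + (I*√17)/2 = 2 + I*√17/2 ≈ 2.0 + 2.0616*I)
z(W, I) = 10 (z(W, I) = 2*5 = 10)
P = 2 + I*√17/2 ≈ 2.0 + 2.0616*I
N(T, n) = -5/3 + T*(T - n)/3 (N(T, n) = ((T - n)*T - 5)/3 = (T*(T - n) - 5)/3 = (-5 + T*(T - n))/3 = -5/3 + T*(T - n)/3)
(9*P)*N(z(4, 4), -6) = (9*(2 + I*√17/2))*(-5/3 + (⅓)*10² - ⅓*10*(-6)) = (18 + 9*I*√17/2)*(-5/3 + (⅓)*100 + 20) = (18 + 9*I*√17/2)*(-5/3 + 100/3 + 20) = (18 + 9*I*√17/2)*(155/3) = 930 + 465*I*√17/2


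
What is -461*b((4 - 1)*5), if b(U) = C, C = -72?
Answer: 33192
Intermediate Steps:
b(U) = -72
-461*b((4 - 1)*5) = -461*(-72) = 33192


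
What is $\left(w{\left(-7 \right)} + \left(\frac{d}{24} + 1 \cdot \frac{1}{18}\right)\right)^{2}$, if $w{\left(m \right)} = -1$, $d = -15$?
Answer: $\frac{12769}{5184} \approx 2.4632$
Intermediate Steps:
$\left(w{\left(-7 \right)} + \left(\frac{d}{24} + 1 \cdot \frac{1}{18}\right)\right)^{2} = \left(-1 + \left(- \frac{15}{24} + 1 \cdot \frac{1}{18}\right)\right)^{2} = \left(-1 + \left(\left(-15\right) \frac{1}{24} + 1 \cdot \frac{1}{18}\right)\right)^{2} = \left(-1 + \left(- \frac{5}{8} + \frac{1}{18}\right)\right)^{2} = \left(-1 - \frac{41}{72}\right)^{2} = \left(- \frac{113}{72}\right)^{2} = \frac{12769}{5184}$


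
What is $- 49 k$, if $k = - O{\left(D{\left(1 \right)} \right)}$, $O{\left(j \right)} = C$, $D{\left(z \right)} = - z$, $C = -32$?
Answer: $-1568$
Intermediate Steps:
$O{\left(j \right)} = -32$
$k = 32$ ($k = \left(-1\right) \left(-32\right) = 32$)
$- 49 k = \left(-49\right) 32 = -1568$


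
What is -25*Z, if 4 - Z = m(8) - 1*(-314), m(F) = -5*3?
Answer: 7375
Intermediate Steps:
m(F) = -15
Z = -295 (Z = 4 - (-15 - 1*(-314)) = 4 - (-15 + 314) = 4 - 1*299 = 4 - 299 = -295)
-25*Z = -25*(-295) = 7375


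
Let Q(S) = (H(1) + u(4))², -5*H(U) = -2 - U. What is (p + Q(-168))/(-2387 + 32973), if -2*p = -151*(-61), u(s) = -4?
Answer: -229697/1529300 ≈ -0.15020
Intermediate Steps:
H(U) = ⅖ + U/5 (H(U) = -(-2 - U)/5 = ⅖ + U/5)
Q(S) = 289/25 (Q(S) = ((⅖ + (⅕)*1) - 4)² = ((⅖ + ⅕) - 4)² = (⅗ - 4)² = (-17/5)² = 289/25)
p = -9211/2 (p = -(-151)*(-61)/2 = -½*9211 = -9211/2 ≈ -4605.5)
(p + Q(-168))/(-2387 + 32973) = (-9211/2 + 289/25)/(-2387 + 32973) = -229697/50/30586 = -229697/50*1/30586 = -229697/1529300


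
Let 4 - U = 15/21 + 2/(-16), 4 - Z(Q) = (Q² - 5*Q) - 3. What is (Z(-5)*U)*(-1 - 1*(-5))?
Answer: -8213/14 ≈ -586.64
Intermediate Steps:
Z(Q) = 7 - Q² + 5*Q (Z(Q) = 4 - ((Q² - 5*Q) - 3) = 4 - (-3 + Q² - 5*Q) = 4 + (3 - Q² + 5*Q) = 7 - Q² + 5*Q)
U = 191/56 (U = 4 - (15/21 + 2/(-16)) = 4 - (15*(1/21) + 2*(-1/16)) = 4 - (5/7 - ⅛) = 4 - 1*33/56 = 4 - 33/56 = 191/56 ≈ 3.4107)
(Z(-5)*U)*(-1 - 1*(-5)) = ((7 - 1*(-5)² + 5*(-5))*(191/56))*(-1 - 1*(-5)) = ((7 - 1*25 - 25)*(191/56))*(-1 + 5) = ((7 - 25 - 25)*(191/56))*4 = -43*191/56*4 = -8213/56*4 = -8213/14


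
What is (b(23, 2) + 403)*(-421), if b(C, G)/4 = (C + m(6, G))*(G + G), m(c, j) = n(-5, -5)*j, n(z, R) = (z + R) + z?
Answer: -122511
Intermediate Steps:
n(z, R) = R + 2*z (n(z, R) = (R + z) + z = R + 2*z)
m(c, j) = -15*j (m(c, j) = (-5 + 2*(-5))*j = (-5 - 10)*j = -15*j)
b(C, G) = 8*G*(C - 15*G) (b(C, G) = 4*((C - 15*G)*(G + G)) = 4*((C - 15*G)*(2*G)) = 4*(2*G*(C - 15*G)) = 8*G*(C - 15*G))
(b(23, 2) + 403)*(-421) = (8*2*(23 - 15*2) + 403)*(-421) = (8*2*(23 - 30) + 403)*(-421) = (8*2*(-7) + 403)*(-421) = (-112 + 403)*(-421) = 291*(-421) = -122511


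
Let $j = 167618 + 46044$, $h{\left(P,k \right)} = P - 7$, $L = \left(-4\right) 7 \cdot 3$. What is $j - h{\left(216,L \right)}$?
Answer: $213453$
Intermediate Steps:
$L = -84$ ($L = \left(-28\right) 3 = -84$)
$h{\left(P,k \right)} = -7 + P$
$j = 213662$
$j - h{\left(216,L \right)} = 213662 - \left(-7 + 216\right) = 213662 - 209 = 213453$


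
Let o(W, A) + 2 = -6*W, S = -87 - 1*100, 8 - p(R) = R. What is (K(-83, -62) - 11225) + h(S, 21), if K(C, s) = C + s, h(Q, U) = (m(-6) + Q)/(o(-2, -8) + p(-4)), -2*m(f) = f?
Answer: -125162/11 ≈ -11378.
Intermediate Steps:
p(R) = 8 - R
S = -187 (S = -87 - 100 = -187)
m(f) = -f/2
o(W, A) = -2 - 6*W
h(Q, U) = 3/22 + Q/22 (h(Q, U) = (-½*(-6) + Q)/((-2 - 6*(-2)) + (8 - 1*(-4))) = (3 + Q)/((-2 + 12) + (8 + 4)) = (3 + Q)/(10 + 12) = (3 + Q)/22 = (3 + Q)*(1/22) = 3/22 + Q/22)
(K(-83, -62) - 11225) + h(S, 21) = ((-83 - 62) - 11225) + (3/22 + (1/22)*(-187)) = (-145 - 11225) + (3/22 - 17/2) = -11370 - 92/11 = -125162/11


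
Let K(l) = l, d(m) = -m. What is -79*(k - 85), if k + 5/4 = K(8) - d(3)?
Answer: 23779/4 ≈ 5944.8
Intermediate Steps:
k = 39/4 (k = -5/4 + (8 - (-1)*3) = -5/4 + (8 - 1*(-3)) = -5/4 + (8 + 3) = -5/4 + 11 = 39/4 ≈ 9.7500)
-79*(k - 85) = -79*(39/4 - 85) = -79*(-301/4) = 23779/4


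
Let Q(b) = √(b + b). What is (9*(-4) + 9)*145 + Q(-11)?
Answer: -3915 + I*√22 ≈ -3915.0 + 4.6904*I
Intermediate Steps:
Q(b) = √2*√b (Q(b) = √(2*b) = √2*√b)
(9*(-4) + 9)*145 + Q(-11) = (9*(-4) + 9)*145 + √2*√(-11) = (-36 + 9)*145 + √2*(I*√11) = -27*145 + I*√22 = -3915 + I*√22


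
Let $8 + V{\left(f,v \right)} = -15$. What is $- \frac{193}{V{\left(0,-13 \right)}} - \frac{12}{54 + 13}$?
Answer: $\frac{12655}{1541} \approx 8.2122$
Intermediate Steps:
$V{\left(f,v \right)} = -23$ ($V{\left(f,v \right)} = -8 - 15 = -23$)
$- \frac{193}{V{\left(0,-13 \right)}} - \frac{12}{54 + 13} = - \frac{193}{-23} - \frac{12}{54 + 13} = \left(-193\right) \left(- \frac{1}{23}\right) - \frac{12}{67} = \frac{193}{23} - \frac{12}{67} = \frac{12655}{1541}$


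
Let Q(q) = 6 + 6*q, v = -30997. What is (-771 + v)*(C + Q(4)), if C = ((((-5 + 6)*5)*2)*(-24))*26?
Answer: 197279280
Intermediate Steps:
C = -6240 (C = (((1*5)*2)*(-24))*26 = ((5*2)*(-24))*26 = (10*(-24))*26 = -240*26 = -6240)
(-771 + v)*(C + Q(4)) = (-771 - 30997)*(-6240 + (6 + 6*4)) = -31768*(-6240 + (6 + 24)) = -31768*(-6240 + 30) = -31768*(-6210) = 197279280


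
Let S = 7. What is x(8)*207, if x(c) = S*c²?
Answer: 92736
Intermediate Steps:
x(c) = 7*c²
x(8)*207 = (7*8²)*207 = (7*64)*207 = 448*207 = 92736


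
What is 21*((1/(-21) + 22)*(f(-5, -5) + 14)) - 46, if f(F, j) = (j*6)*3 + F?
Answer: -37387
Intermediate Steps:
f(F, j) = F + 18*j (f(F, j) = (6*j)*3 + F = 18*j + F = F + 18*j)
21*((1/(-21) + 22)*(f(-5, -5) + 14)) - 46 = 21*((1/(-21) + 22)*((-5 + 18*(-5)) + 14)) - 46 = 21*((-1/21 + 22)*((-5 - 90) + 14)) - 46 = 21*(461*(-95 + 14)/21) - 46 = 21*((461/21)*(-81)) - 46 = 21*(-12447/7) - 46 = -37341 - 46 = -37387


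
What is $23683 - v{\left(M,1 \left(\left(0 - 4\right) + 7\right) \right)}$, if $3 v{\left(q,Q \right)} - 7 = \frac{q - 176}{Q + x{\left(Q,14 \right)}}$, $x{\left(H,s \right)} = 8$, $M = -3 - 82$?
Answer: $\frac{781723}{33} \approx 23689.0$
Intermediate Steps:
$M = -85$ ($M = -3 - 82 = -85$)
$v{\left(q,Q \right)} = \frac{7}{3} + \frac{-176 + q}{3 \left(8 + Q\right)}$ ($v{\left(q,Q \right)} = \frac{7}{3} + \frac{\left(q - 176\right) \frac{1}{Q + 8}}{3} = \frac{7}{3} + \frac{\left(-176 + q\right) \frac{1}{8 + Q}}{3} = \frac{7}{3} + \frac{\frac{1}{8 + Q} \left(-176 + q\right)}{3} = \frac{7}{3} + \frac{-176 + q}{3 \left(8 + Q\right)}$)
$23683 - v{\left(M,1 \left(\left(0 - 4\right) + 7\right) \right)} = 23683 - \frac{-120 - 85 + 7 \cdot 1 \left(\left(0 - 4\right) + 7\right)}{3 \left(8 + 1 \left(\left(0 - 4\right) + 7\right)\right)} = 23683 - \frac{-120 - 85 + 7 \cdot 1 \left(-4 + 7\right)}{3 \left(8 + 1 \left(-4 + 7\right)\right)} = 23683 - \frac{-120 - 85 + 7 \cdot 1 \cdot 3}{3 \left(8 + 1 \cdot 3\right)} = 23683 - \frac{-120 - 85 + 7 \cdot 3}{3 \left(8 + 3\right)} = 23683 - \frac{-120 - 85 + 21}{3 \cdot 11} = 23683 - \frac{1}{3} \cdot \frac{1}{11} \left(-184\right) = 23683 - - \frac{184}{33} = 23683 + \frac{184}{33} = \frac{781723}{33}$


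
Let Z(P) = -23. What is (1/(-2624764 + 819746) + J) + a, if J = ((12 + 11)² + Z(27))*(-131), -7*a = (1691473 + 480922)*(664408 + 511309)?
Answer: -4610236538371216913/12635126 ≈ -3.6487e+11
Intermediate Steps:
a = -2554121732215/7 (a = -(1691473 + 480922)*(664408 + 511309)/7 = -2172395*1175717/7 = -⅐*2554121732215 = -2554121732215/7 ≈ -3.6487e+11)
J = -66286 (J = ((12 + 11)² - 23)*(-131) = (23² - 23)*(-131) = (529 - 23)*(-131) = 506*(-131) = -66286)
(1/(-2624764 + 819746) + J) + a = (1/(-2624764 + 819746) - 66286) - 2554121732215/7 = (1/(-1805018) - 66286) - 2554121732215/7 = (-1/1805018 - 66286) - 2554121732215/7 = -119647423149/1805018 - 2554121732215/7 = -4610236538371216913/12635126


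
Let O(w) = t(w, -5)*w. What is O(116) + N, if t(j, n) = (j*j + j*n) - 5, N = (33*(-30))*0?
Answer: 1493036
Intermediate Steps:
N = 0 (N = -990*0 = 0)
t(j, n) = -5 + j**2 + j*n (t(j, n) = (j**2 + j*n) - 5 = -5 + j**2 + j*n)
O(w) = w*(-5 + w**2 - 5*w) (O(w) = (-5 + w**2 + w*(-5))*w = (-5 + w**2 - 5*w)*w = w*(-5 + w**2 - 5*w))
O(116) + N = 116*(-5 + 116**2 - 5*116) + 0 = 116*(-5 + 13456 - 580) + 0 = 116*12871 + 0 = 1493036 + 0 = 1493036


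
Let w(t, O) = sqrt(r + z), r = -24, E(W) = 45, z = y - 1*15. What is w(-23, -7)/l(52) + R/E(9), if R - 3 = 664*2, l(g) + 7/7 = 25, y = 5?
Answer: 1331/45 + I*sqrt(34)/24 ≈ 29.578 + 0.24296*I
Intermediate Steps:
z = -10 (z = 5 - 1*15 = 5 - 15 = -10)
l(g) = 24 (l(g) = -1 + 25 = 24)
R = 1331 (R = 3 + 664*2 = 3 + 1328 = 1331)
w(t, O) = I*sqrt(34) (w(t, O) = sqrt(-24 - 10) = sqrt(-34) = I*sqrt(34))
w(-23, -7)/l(52) + R/E(9) = (I*sqrt(34))/24 + 1331/45 = (I*sqrt(34))*(1/24) + 1331*(1/45) = I*sqrt(34)/24 + 1331/45 = 1331/45 + I*sqrt(34)/24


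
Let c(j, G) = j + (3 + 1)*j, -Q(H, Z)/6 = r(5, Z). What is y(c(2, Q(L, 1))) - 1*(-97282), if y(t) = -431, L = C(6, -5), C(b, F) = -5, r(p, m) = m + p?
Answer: 96851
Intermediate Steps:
L = -5
Q(H, Z) = -30 - 6*Z (Q(H, Z) = -6*(Z + 5) = -6*(5 + Z) = -30 - 6*Z)
c(j, G) = 5*j (c(j, G) = j + 4*j = 5*j)
y(c(2, Q(L, 1))) - 1*(-97282) = -431 - 1*(-97282) = -431 + 97282 = 96851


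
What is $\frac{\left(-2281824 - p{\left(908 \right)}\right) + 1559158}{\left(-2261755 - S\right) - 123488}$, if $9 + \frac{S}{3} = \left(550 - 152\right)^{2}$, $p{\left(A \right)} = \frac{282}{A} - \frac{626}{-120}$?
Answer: $\frac{9842786201}{38959029360} \approx 0.25264$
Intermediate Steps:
$p{\left(A \right)} = \frac{313}{60} + \frac{282}{A}$ ($p{\left(A \right)} = \frac{282}{A} - - \frac{313}{60} = \frac{282}{A} + \frac{313}{60} = \frac{313}{60} + \frac{282}{A}$)
$S = 475185$ ($S = -27 + 3 \left(550 - 152\right)^{2} = -27 + 3 \cdot 398^{2} = -27 + 3 \cdot 158404 = -27 + 475212 = 475185$)
$\frac{\left(-2281824 - p{\left(908 \right)}\right) + 1559158}{\left(-2261755 - S\right) - 123488} = \frac{\left(-2281824 - \left(\frac{313}{60} + \frac{282}{908}\right)\right) + 1559158}{\left(-2261755 - 475185\right) - 123488} = \frac{\left(-2281824 - \left(\frac{313}{60} + 282 \cdot \frac{1}{908}\right)\right) + 1559158}{\left(-2261755 - 475185\right) - 123488} = \frac{\left(-2281824 - \left(\frac{313}{60} + \frac{141}{454}\right)\right) + 1559158}{-2736940 - 123488} = \frac{\left(-2281824 - \frac{75281}{13620}\right) + 1559158}{-2860428} = \left(\left(-2281824 - \frac{75281}{13620}\right) + 1559158\right) \left(- \frac{1}{2860428}\right) = \left(- \frac{31078518161}{13620} + 1559158\right) \left(- \frac{1}{2860428}\right) = \left(- \frac{9842786201}{13620}\right) \left(- \frac{1}{2860428}\right) = \frac{9842786201}{38959029360}$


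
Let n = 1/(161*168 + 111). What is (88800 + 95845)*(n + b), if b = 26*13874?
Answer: 1808949176038465/27159 ≈ 6.6606e+10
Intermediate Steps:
b = 360724
n = 1/27159 (n = 1/(27048 + 111) = 1/27159 ≈ 3.6820e-5)
(88800 + 95845)*(n + b) = (88800 + 95845)*(1/27159 + 360724) = 184645*(9796903117/27159) = 1808949176038465/27159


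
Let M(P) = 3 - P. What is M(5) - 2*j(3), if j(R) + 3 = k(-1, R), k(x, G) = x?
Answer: 6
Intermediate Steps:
j(R) = -4 (j(R) = -3 - 1 = -4)
M(5) - 2*j(3) = (3 - 1*5) - 2*(-4) = (3 - 5) + 8 = -2 + 8 = 6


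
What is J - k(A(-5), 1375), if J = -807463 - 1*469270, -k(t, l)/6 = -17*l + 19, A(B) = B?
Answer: -1416869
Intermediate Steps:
k(t, l) = -114 + 102*l (k(t, l) = -6*(-17*l + 19) = -6*(19 - 17*l) = -114 + 102*l)
J = -1276733 (J = -807463 - 469270 = -1276733)
J - k(A(-5), 1375) = -1276733 - (-114 + 102*1375) = -1276733 - (-114 + 140250) = -1276733 - 1*140136 = -1276733 - 140136 = -1416869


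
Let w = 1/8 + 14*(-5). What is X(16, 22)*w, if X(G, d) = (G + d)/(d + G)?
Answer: -559/8 ≈ -69.875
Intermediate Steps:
X(G, d) = 1 (X(G, d) = (G + d)/(G + d) = 1)
w = -559/8 (w = ⅛ - 70 = -559/8 ≈ -69.875)
X(16, 22)*w = 1*(-559/8) = -559/8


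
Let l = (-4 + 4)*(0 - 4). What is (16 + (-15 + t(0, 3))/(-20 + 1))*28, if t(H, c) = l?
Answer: 8932/19 ≈ 470.11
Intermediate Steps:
l = 0 (l = 0*(-4) = 0)
t(H, c) = 0
(16 + (-15 + t(0, 3))/(-20 + 1))*28 = (16 + (-15 + 0)/(-20 + 1))*28 = (16 - 15/(-19))*28 = (16 - 15*(-1/19))*28 = (16 + 15/19)*28 = (319/19)*28 = 8932/19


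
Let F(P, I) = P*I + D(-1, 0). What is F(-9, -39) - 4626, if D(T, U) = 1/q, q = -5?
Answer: -21376/5 ≈ -4275.2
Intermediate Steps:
D(T, U) = -⅕ (D(T, U) = 1/(-5) = -⅕)
F(P, I) = -⅕ + I*P (F(P, I) = P*I - ⅕ = I*P - ⅕ = -⅕ + I*P)
F(-9, -39) - 4626 = (-⅕ - 39*(-9)) - 4626 = (-⅕ + 351) - 4626 = 1754/5 - 4626 = -21376/5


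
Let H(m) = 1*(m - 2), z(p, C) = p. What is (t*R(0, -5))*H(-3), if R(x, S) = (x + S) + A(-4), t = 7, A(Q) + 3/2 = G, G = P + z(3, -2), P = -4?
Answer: 525/2 ≈ 262.50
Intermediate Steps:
G = -1 (G = -4 + 3 = -1)
A(Q) = -5/2 (A(Q) = -3/2 - 1 = -5/2)
R(x, S) = -5/2 + S + x (R(x, S) = (x + S) - 5/2 = (S + x) - 5/2 = -5/2 + S + x)
H(m) = -2 + m (H(m) = 1*(-2 + m) = -2 + m)
(t*R(0, -5))*H(-3) = (7*(-5/2 - 5 + 0))*(-2 - 3) = (7*(-15/2))*(-5) = -105/2*(-5) = 525/2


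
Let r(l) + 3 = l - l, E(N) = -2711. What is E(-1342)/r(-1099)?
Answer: 2711/3 ≈ 903.67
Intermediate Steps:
r(l) = -3 (r(l) = -3 + (l - l) = -3 + 0 = -3)
E(-1342)/r(-1099) = -2711/(-3) = -2711*(-1/3) = 2711/3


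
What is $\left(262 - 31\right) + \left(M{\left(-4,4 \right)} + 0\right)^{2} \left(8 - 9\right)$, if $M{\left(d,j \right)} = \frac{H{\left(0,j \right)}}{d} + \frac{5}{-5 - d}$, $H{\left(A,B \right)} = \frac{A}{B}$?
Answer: $206$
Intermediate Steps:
$M{\left(d,j \right)} = \frac{5}{-5 - d}$ ($M{\left(d,j \right)} = \frac{0 \frac{1}{j}}{d} + \frac{5}{-5 - d} = \frac{0}{d} + \frac{5}{-5 - d} = 0 + \frac{5}{-5 - d} = \frac{5}{-5 - d}$)
$\left(262 - 31\right) + \left(M{\left(-4,4 \right)} + 0\right)^{2} \left(8 - 9\right) = \left(262 - 31\right) + \left(- \frac{5}{5 - 4} + 0\right)^{2} \left(8 - 9\right) = 231 + \left(- \frac{5}{1} + 0\right)^{2} \left(-1\right) = 231 + \left(\left(-5\right) 1 + 0\right)^{2} \left(-1\right) = 231 + \left(-5 + 0\right)^{2} \left(-1\right) = 231 + \left(-5\right)^{2} \left(-1\right) = 231 + 25 \left(-1\right) = 231 - 25 = 206$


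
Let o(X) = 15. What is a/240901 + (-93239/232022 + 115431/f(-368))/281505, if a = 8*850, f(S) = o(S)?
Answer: 1457085301471133/26224223132586850 ≈ 0.055563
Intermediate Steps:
f(S) = 15
a = 6800
a/240901 + (-93239/232022 + 115431/f(-368))/281505 = 6800/240901 + (-93239/232022 + 115431/15)/281505 = 6800*(1/240901) + (-93239*1/232022 + 115431*(1/15))*(1/281505) = 6800/240901 + (-93239/232022 + 38477/5)*(1/281505) = 6800/240901 + (8927044299/1160110)*(1/281505) = 6800/240901 + 2975681433/108858921850 = 1457085301471133/26224223132586850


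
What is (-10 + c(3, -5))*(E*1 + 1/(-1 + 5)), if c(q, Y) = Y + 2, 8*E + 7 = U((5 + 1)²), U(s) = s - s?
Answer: 65/8 ≈ 8.1250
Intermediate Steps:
U(s) = 0
E = -7/8 (E = -7/8 + (⅛)*0 = -7/8 + 0 = -7/8 ≈ -0.87500)
c(q, Y) = 2 + Y
(-10 + c(3, -5))*(E*1 + 1/(-1 + 5)) = (-10 + (2 - 5))*(-7/8*1 + 1/(-1 + 5)) = (-10 - 3)*(-7/8 + 1/4) = -13*(-7/8 + ¼) = -13*(-5/8) = 65/8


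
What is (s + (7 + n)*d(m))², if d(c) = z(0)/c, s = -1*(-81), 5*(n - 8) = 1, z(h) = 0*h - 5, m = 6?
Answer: 42025/9 ≈ 4669.4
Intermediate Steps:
z(h) = -5 (z(h) = 0 - 5 = -5)
n = 41/5 (n = 8 + (⅕)*1 = 8 + ⅕ = 41/5 ≈ 8.2000)
s = 81
d(c) = -5/c
(s + (7 + n)*d(m))² = (81 + (7 + 41/5)*(-5/6))² = (81 + 76*(-5*⅙)/5)² = (81 + (76/5)*(-⅚))² = (81 - 38/3)² = (205/3)² = 42025/9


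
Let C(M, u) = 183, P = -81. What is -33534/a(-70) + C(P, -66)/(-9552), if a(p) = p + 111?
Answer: -106774757/130544 ≈ -817.92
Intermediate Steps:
a(p) = 111 + p
-33534/a(-70) + C(P, -66)/(-9552) = -33534/(111 - 70) + 183/(-9552) = -33534/41 + 183*(-1/9552) = -33534*1/41 - 61/3184 = -33534/41 - 61/3184 = -106774757/130544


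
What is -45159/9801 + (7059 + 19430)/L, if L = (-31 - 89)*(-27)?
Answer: 1398809/392040 ≈ 3.5680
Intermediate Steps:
L = 3240 (L = -120*(-27) = 3240)
-45159/9801 + (7059 + 19430)/L = -45159/9801 + (7059 + 19430)/3240 = -45159*1/9801 + 26489*(1/3240) = -15053/3267 + 26489/3240 = 1398809/392040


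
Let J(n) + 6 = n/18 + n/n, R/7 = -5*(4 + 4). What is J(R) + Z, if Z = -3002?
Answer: -27203/9 ≈ -3022.6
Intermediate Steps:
R = -280 (R = 7*(-5*(4 + 4)) = 7*(-5*8) = 7*(-40) = -280)
J(n) = -5 + n/18 (J(n) = -6 + (n/18 + n/n) = -6 + (n*(1/18) + 1) = -6 + (n/18 + 1) = -6 + (1 + n/18) = -5 + n/18)
J(R) + Z = (-5 + (1/18)*(-280)) - 3002 = (-5 - 140/9) - 3002 = -185/9 - 3002 = -27203/9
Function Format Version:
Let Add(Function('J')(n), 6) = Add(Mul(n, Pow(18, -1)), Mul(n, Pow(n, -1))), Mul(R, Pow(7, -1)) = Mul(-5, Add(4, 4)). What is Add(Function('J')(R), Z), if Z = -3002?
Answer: Rational(-27203, 9) ≈ -3022.6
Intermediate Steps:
R = -280 (R = Mul(7, Mul(-5, Add(4, 4))) = Mul(7, Mul(-5, 8)) = Mul(7, -40) = -280)
Function('J')(n) = Add(-5, Mul(Rational(1, 18), n)) (Function('J')(n) = Add(-6, Add(Mul(n, Pow(18, -1)), Mul(n, Pow(n, -1)))) = Add(-6, Add(Mul(n, Rational(1, 18)), 1)) = Add(-6, Add(Mul(Rational(1, 18), n), 1)) = Add(-6, Add(1, Mul(Rational(1, 18), n))) = Add(-5, Mul(Rational(1, 18), n)))
Add(Function('J')(R), Z) = Add(Add(-5, Mul(Rational(1, 18), -280)), -3002) = Add(Add(-5, Rational(-140, 9)), -3002) = Add(Rational(-185, 9), -3002) = Rational(-27203, 9)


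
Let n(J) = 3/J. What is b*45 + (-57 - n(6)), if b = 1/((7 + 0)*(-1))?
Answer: -895/14 ≈ -63.929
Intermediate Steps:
b = -1/7 (b = 1/(7*(-1)) = 1/(-7) = -1/7 ≈ -0.14286)
b*45 + (-57 - n(6)) = -1/7*45 + (-57 - 3/6) = -45/7 + (-57 - 3/6) = -45/7 + (-57 - 1*1/2) = -45/7 + (-57 - 1/2) = -45/7 - 115/2 = -895/14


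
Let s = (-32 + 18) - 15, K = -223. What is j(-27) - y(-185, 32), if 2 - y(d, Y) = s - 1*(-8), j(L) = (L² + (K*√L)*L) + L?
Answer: 679 + 18063*I*√3 ≈ 679.0 + 31286.0*I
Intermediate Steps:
s = -29 (s = -14 - 15 = -29)
j(L) = L + L² - 223*L^(3/2) (j(L) = (L² + (-223*√L)*L) + L = (L² - 223*L^(3/2)) + L = L + L² - 223*L^(3/2))
y(d, Y) = 23 (y(d, Y) = 2 - (-29 - 1*(-8)) = 2 - (-29 + 8) = 2 - 1*(-21) = 2 + 21 = 23)
j(-27) - y(-185, 32) = (-27 + (-27)² - (-18063)*I*√3) - 1*23 = (-27 + 729 - (-18063)*I*√3) - 23 = (-27 + 729 + 18063*I*√3) - 23 = (702 + 18063*I*√3) - 23 = 679 + 18063*I*√3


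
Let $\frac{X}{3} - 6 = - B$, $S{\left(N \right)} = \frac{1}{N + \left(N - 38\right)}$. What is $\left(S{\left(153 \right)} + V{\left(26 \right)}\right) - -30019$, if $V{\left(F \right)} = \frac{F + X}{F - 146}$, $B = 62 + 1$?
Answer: $\frac{48272501}{1608} \approx 30020.0$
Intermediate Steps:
$B = 63$
$S{\left(N \right)} = \frac{1}{-38 + 2 N}$ ($S{\left(N \right)} = \frac{1}{N + \left(N - 38\right)} = \frac{1}{N + \left(-38 + N\right)} = \frac{1}{-38 + 2 N}$)
$X = -171$ ($X = 18 + 3 \left(\left(-1\right) 63\right) = 18 + 3 \left(-63\right) = 18 - 189 = -171$)
$V{\left(F \right)} = \frac{-171 + F}{-146 + F}$ ($V{\left(F \right)} = \frac{F - 171}{F - 146} = \frac{-171 + F}{-146 + F}$)
$\left(S{\left(153 \right)} + V{\left(26 \right)}\right) - -30019 = \left(\frac{1}{2 \left(-19 + 153\right)} + \frac{-171 + 26}{-146 + 26}\right) - -30019 = \left(\frac{1}{2 \cdot 134} + \frac{1}{-120} \left(-145\right)\right) + 30019 = \left(\frac{1}{2} \cdot \frac{1}{134} - - \frac{29}{24}\right) + 30019 = \left(\frac{1}{268} + \frac{29}{24}\right) + 30019 = \frac{1949}{1608} + 30019 = \frac{48272501}{1608}$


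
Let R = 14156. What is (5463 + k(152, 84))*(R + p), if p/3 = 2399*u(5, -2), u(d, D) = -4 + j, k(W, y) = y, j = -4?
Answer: -240850740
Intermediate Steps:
u(d, D) = -8 (u(d, D) = -4 - 4 = -8)
p = -57576 (p = 3*(2399*(-8)) = 3*(-19192) = -57576)
(5463 + k(152, 84))*(R + p) = (5463 + 84)*(14156 - 57576) = 5547*(-43420) = -240850740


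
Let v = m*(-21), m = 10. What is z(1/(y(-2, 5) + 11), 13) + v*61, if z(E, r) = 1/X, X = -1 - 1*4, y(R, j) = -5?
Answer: -64051/5 ≈ -12810.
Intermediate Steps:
X = -5 (X = -1 - 4 = -5)
z(E, r) = -⅕ (z(E, r) = 1/(-5) = -⅕)
v = -210 (v = 10*(-21) = -210)
z(1/(y(-2, 5) + 11), 13) + v*61 = -⅕ - 210*61 = -⅕ - 12810 = -64051/5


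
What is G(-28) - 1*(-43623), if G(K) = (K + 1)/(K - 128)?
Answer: 2268405/52 ≈ 43623.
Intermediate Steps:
G(K) = (1 + K)/(-128 + K)
G(-28) - 1*(-43623) = (1 - 28)/(-128 - 28) - 1*(-43623) = -27/(-156) + 43623 = -1/156*(-27) + 43623 = 9/52 + 43623 = 2268405/52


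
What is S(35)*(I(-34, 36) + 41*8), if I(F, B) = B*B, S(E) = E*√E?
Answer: 56840*√35 ≈ 3.3627e+5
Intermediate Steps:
S(E) = E^(3/2)
I(F, B) = B²
S(35)*(I(-34, 36) + 41*8) = 35^(3/2)*(36² + 41*8) = (35*√35)*(1296 + 328) = (35*√35)*1624 = 56840*√35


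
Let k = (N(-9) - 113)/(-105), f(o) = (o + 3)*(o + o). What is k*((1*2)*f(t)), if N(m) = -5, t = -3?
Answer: 0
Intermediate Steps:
f(o) = 2*o*(3 + o) (f(o) = (3 + o)*(2*o) = 2*o*(3 + o))
k = 118/105 (k = (-5 - 113)/(-105) = -118*(-1/105) = 118/105 ≈ 1.1238)
k*((1*2)*f(t)) = 118*((1*2)*(2*(-3)*(3 - 3)))/105 = 118*(2*(2*(-3)*0))/105 = 118*(2*0)/105 = (118/105)*0 = 0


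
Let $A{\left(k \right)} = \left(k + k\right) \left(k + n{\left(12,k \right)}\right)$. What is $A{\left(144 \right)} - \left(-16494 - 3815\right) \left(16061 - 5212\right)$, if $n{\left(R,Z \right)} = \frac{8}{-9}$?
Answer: $220373557$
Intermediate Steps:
$n{\left(R,Z \right)} = - \frac{8}{9}$ ($n{\left(R,Z \right)} = 8 \left(- \frac{1}{9}\right) = - \frac{8}{9}$)
$A{\left(k \right)} = 2 k \left(- \frac{8}{9} + k\right)$ ($A{\left(k \right)} = \left(k + k\right) \left(k - \frac{8}{9}\right) = 2 k \left(- \frac{8}{9} + k\right)$)
$A{\left(144 \right)} - \left(-16494 - 3815\right) \left(16061 - 5212\right) = \frac{2}{9} \cdot 144 \left(-8 + 9 \cdot 144\right) - \left(-16494 - 3815\right) \left(16061 - 5212\right) = \frac{2}{9} \cdot 144 \left(-8 + 1296\right) - \left(-20309\right) 10849 = \frac{2}{9} \cdot 144 \cdot 1288 - -220332341 = 41216 + 220332341 = 220373557$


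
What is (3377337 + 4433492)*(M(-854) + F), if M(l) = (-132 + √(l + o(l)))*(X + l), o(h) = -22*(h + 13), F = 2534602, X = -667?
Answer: 21365538565046 - 47521083636*√1103 ≈ 1.9787e+13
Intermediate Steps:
o(h) = -286 - 22*h (o(h) = -22*(13 + h) = -286 - 22*h)
M(l) = (-667 + l)*(-132 + √(-286 - 21*l)) (M(l) = (-132 + √(l + (-286 - 22*l)))*(-667 + l) = (-132 + √(-286 - 21*l))*(-667 + l) = (-667 + l)*(-132 + √(-286 - 21*l)))
(3377337 + 4433492)*(M(-854) + F) = (3377337 + 4433492)*((88044 - 667*√(-286 - 21*(-854)) - 132*(-854) - 854*√(-286 - 21*(-854))) + 2534602) = 7810829*((88044 - 667*√(-286 + 17934) + 112728 - 854*√(-286 + 17934)) + 2534602) = 7810829*((88044 - 2668*√1103 + 112728 - 3416*√1103) + 2534602) = 7810829*((200772 - 6084*√1103) + 2534602) = 7810829*(2735374 - 6084*√1103) = 21365538565046 - 47521083636*√1103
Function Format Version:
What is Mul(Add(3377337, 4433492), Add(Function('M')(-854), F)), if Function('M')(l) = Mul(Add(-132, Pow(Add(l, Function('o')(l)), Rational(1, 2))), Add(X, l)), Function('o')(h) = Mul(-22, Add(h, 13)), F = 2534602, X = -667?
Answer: Add(21365538565046, Mul(-47521083636, Pow(1103, Rational(1, 2)))) ≈ 1.9787e+13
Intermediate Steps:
Function('o')(h) = Add(-286, Mul(-22, h)) (Function('o')(h) = Mul(-22, Add(13, h)) = Add(-286, Mul(-22, h)))
Function('M')(l) = Mul(Add(-667, l), Add(-132, Pow(Add(-286, Mul(-21, l)), Rational(1, 2)))) (Function('M')(l) = Mul(Add(-132, Pow(Add(l, Add(-286, Mul(-22, l))), Rational(1, 2))), Add(-667, l)) = Mul(Add(-132, Pow(Add(-286, Mul(-21, l)), Rational(1, 2))), Add(-667, l)) = Mul(Add(-667, l), Add(-132, Pow(Add(-286, Mul(-21, l)), Rational(1, 2)))))
Mul(Add(3377337, 4433492), Add(Function('M')(-854), F)) = Mul(Add(3377337, 4433492), Add(Add(88044, Mul(-667, Pow(Add(-286, Mul(-21, -854)), Rational(1, 2))), Mul(-132, -854), Mul(-854, Pow(Add(-286, Mul(-21, -854)), Rational(1, 2)))), 2534602)) = Mul(7810829, Add(Add(88044, Mul(-667, Pow(Add(-286, 17934), Rational(1, 2))), 112728, Mul(-854, Pow(Add(-286, 17934), Rational(1, 2)))), 2534602)) = Mul(7810829, Add(Add(88044, Mul(-667, Pow(17648, Rational(1, 2))), 112728, Mul(-854, Pow(17648, Rational(1, 2)))), 2534602)) = Mul(7810829, Add(Add(88044, Mul(-667, Mul(4, Pow(1103, Rational(1, 2)))), 112728, Mul(-854, Mul(4, Pow(1103, Rational(1, 2))))), 2534602)) = Mul(7810829, Add(Add(88044, Mul(-2668, Pow(1103, Rational(1, 2))), 112728, Mul(-3416, Pow(1103, Rational(1, 2)))), 2534602)) = Mul(7810829, Add(Add(200772, Mul(-6084, Pow(1103, Rational(1, 2)))), 2534602)) = Mul(7810829, Add(2735374, Mul(-6084, Pow(1103, Rational(1, 2))))) = Add(21365538565046, Mul(-47521083636, Pow(1103, Rational(1, 2))))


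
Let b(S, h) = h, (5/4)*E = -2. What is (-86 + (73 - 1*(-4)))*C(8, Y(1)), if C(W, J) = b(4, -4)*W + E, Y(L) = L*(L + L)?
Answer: 1512/5 ≈ 302.40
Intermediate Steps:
E = -8/5 (E = (⅘)*(-2) = -8/5 ≈ -1.6000)
Y(L) = 2*L² (Y(L) = L*(2*L) = 2*L²)
C(W, J) = -8/5 - 4*W (C(W, J) = -4*W - 8/5 = -8/5 - 4*W)
(-86 + (73 - 1*(-4)))*C(8, Y(1)) = (-86 + (73 - 1*(-4)))*(-8/5 - 4*8) = (-86 + (73 + 4))*(-8/5 - 32) = (-86 + 77)*(-168/5) = -9*(-168/5) = 1512/5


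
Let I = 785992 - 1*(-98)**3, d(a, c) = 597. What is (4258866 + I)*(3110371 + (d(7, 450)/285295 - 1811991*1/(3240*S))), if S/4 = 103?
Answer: 15757097335021423728935/846299088 ≈ 1.8619e+13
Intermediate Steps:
S = 412 (S = 4*103 = 412)
I = 1727184 (I = 785992 - 1*(-941192) = 785992 + 941192 = 1727184)
(4258866 + I)*(3110371 + (d(7, 450)/285295 - 1811991*1/(3240*S))) = (4258866 + 1727184)*(3110371 + (597/285295 - 1811991/(-60*(-54)*412))) = 5986050*(3110371 + (597*(1/285295) - 1811991/(3240*412))) = 5986050*(3110371 + (597/285295 - 1811991/1334880)) = 5986050*(3110371 + (597/285295 - 1811991*1/1334880)) = 5986050*(3110371 + (597/285295 - 603997/444960)) = 5986050*(3110371 - 34410336599/25388972640) = 5986050*(78969089808912841/25388972640) = 15757097335021423728935/846299088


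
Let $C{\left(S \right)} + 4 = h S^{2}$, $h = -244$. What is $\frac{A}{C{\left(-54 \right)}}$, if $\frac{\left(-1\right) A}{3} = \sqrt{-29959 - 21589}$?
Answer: $\frac{3 i \sqrt{263}}{50822} \approx 0.0009573 i$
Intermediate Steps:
$C{\left(S \right)} = -4 - 244 S^{2}$
$A = - 42 i \sqrt{263}$ ($A = - 3 \sqrt{-29959 - 21589} = - 3 \sqrt{-51548} = - 3 \cdot 14 i \sqrt{263} = - 42 i \sqrt{263} \approx - 681.13 i$)
$\frac{A}{C{\left(-54 \right)}} = \frac{\left(-42\right) i \sqrt{263}}{-4 - 244 \left(-54\right)^{2}} = \frac{\left(-42\right) i \sqrt{263}}{-4 - 711504} = \frac{\left(-42\right) i \sqrt{263}}{-711508} = - 42 i \sqrt{263} \left(- \frac{1}{711508}\right) = \frac{3 i \sqrt{263}}{50822}$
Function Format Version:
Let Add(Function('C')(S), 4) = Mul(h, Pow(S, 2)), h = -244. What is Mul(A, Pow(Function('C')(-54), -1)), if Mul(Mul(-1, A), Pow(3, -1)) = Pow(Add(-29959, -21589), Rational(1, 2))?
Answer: Mul(Rational(3, 50822), I, Pow(263, Rational(1, 2))) ≈ Mul(0.00095730, I)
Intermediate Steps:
Function('C')(S) = Add(-4, Mul(-244, Pow(S, 2)))
A = Mul(-42, I, Pow(263, Rational(1, 2))) (A = Mul(-3, Pow(Add(-29959, -21589), Rational(1, 2))) = Mul(-3, Pow(-51548, Rational(1, 2))) = Mul(-3, Mul(14, I, Pow(263, Rational(1, 2)))) = Mul(-42, I, Pow(263, Rational(1, 2))) ≈ Mul(-681.13, I))
Mul(A, Pow(Function('C')(-54), -1)) = Mul(Mul(-42, I, Pow(263, Rational(1, 2))), Pow(Add(-4, Mul(-244, Pow(-54, 2))), -1)) = Mul(Mul(-42, I, Pow(263, Rational(1, 2))), Pow(Add(-4, Mul(-244, 2916)), -1)) = Mul(Mul(-42, I, Pow(263, Rational(1, 2))), Pow(Add(-4, -711504), -1)) = Mul(Mul(-42, I, Pow(263, Rational(1, 2))), Pow(-711508, -1)) = Mul(Mul(-42, I, Pow(263, Rational(1, 2))), Rational(-1, 711508)) = Mul(Rational(3, 50822), I, Pow(263, Rational(1, 2)))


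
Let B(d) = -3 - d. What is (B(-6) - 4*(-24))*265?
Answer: 26235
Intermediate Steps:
(B(-6) - 4*(-24))*265 = ((-3 - 1*(-6)) - 4*(-24))*265 = ((-3 + 6) + 96)*265 = (3 + 96)*265 = 99*265 = 26235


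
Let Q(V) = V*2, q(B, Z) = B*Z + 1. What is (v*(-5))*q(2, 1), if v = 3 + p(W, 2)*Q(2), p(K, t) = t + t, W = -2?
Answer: -285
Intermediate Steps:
p(K, t) = 2*t
q(B, Z) = 1 + B*Z
Q(V) = 2*V
v = 19 (v = 3 + (2*2)*(2*2) = 3 + 4*4 = 3 + 16 = 19)
(v*(-5))*q(2, 1) = (19*(-5))*(1 + 2*1) = -95*(1 + 2) = -95*3 = -285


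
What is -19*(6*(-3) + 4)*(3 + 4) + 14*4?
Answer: 1918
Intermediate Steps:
-19*(6*(-3) + 4)*(3 + 4) + 14*4 = -19*(-18 + 4)*7 + 56 = -(-266)*7 + 56 = -19*(-98) + 56 = 1862 + 56 = 1918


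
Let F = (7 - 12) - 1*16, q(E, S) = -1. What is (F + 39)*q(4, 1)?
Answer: -18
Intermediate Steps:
F = -21 (F = -5 - 16 = -21)
(F + 39)*q(4, 1) = (-21 + 39)*(-1) = 18*(-1) = -18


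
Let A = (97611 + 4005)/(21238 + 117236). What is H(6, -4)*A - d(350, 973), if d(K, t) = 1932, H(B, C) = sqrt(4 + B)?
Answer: -1932 + 16936*sqrt(10)/23079 ≈ -1929.7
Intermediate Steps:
A = 16936/23079 (A = 101616/138474 = 101616*(1/138474) = 16936/23079 ≈ 0.73383)
H(6, -4)*A - d(350, 973) = sqrt(4 + 6)*(16936/23079) - 1*1932 = sqrt(10)*(16936/23079) - 1932 = 16936*sqrt(10)/23079 - 1932 = -1932 + 16936*sqrt(10)/23079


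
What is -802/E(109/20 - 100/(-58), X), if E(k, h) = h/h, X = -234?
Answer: -802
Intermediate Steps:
E(k, h) = 1
-802/E(109/20 - 100/(-58), X) = -802/1 = -802*1 = -802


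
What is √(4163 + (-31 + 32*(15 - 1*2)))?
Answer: 2*√1137 ≈ 67.439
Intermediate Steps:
√(4163 + (-31 + 32*(15 - 1*2))) = √(4163 + (-31 + 32*(15 - 2))) = √(4163 + (-31 + 32*13)) = √(4163 + (-31 + 416)) = √(4163 + 385) = √4548 = 2*√1137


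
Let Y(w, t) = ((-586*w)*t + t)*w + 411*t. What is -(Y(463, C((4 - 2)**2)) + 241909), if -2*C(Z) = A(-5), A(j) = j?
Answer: 313806491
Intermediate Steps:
C(Z) = 5/2 (C(Z) = -1/2*(-5) = 5/2)
Y(w, t) = 411*t + w*(t - 586*t*w) (Y(w, t) = (-586*t*w + t)*w + 411*t = (t - 586*t*w)*w + 411*t = w*(t - 586*t*w) + 411*t = 411*t + w*(t - 586*t*w))
-(Y(463, C((4 - 2)**2)) + 241909) = -(5*(411 + 463 - 586*463**2)/2 + 241909) = -(5*(411 + 463 - 586*214369)/2 + 241909) = -(5*(411 + 463 - 125620234)/2 + 241909) = -((5/2)*(-125619360) + 241909) = -(-314048400 + 241909) = -1*(-313806491) = 313806491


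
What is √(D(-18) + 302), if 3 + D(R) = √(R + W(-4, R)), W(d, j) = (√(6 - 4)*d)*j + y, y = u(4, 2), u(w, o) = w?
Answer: √(299 + √2*√(-7 + 36*√2)) ≈ 17.561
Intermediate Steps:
y = 4
W(d, j) = 4 + d*j*√2 (W(d, j) = (√(6 - 4)*d)*j + 4 = (√2*d)*j + 4 = (d*√2)*j + 4 = d*j*√2 + 4 = 4 + d*j*√2)
D(R) = -3 + √(4 + R - 4*R*√2) (D(R) = -3 + √(R + (4 - 4*R*√2)) = -3 + √(4 + R - 4*R*√2))
√(D(-18) + 302) = √((-3 + √(4 - 18 - 4*(-18)*√2)) + 302) = √((-3 + √(4 - 18 + 72*√2)) + 302) = √((-3 + √(-14 + 72*√2)) + 302) = √(299 + √(-14 + 72*√2))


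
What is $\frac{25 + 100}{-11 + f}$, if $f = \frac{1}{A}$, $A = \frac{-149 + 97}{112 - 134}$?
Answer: $- \frac{130}{11} \approx -11.818$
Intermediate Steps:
$A = \frac{26}{11}$ ($A = - \frac{52}{-22} = \left(-52\right) \left(- \frac{1}{22}\right) = \frac{26}{11} \approx 2.3636$)
$f = \frac{11}{26}$ ($f = \frac{1}{\frac{26}{11}} = \frac{11}{26} \approx 0.42308$)
$\frac{25 + 100}{-11 + f} = \frac{25 + 100}{-11 + \frac{11}{26}} = \frac{125}{- \frac{275}{26}} = 125 \left(- \frac{26}{275}\right) = - \frac{130}{11}$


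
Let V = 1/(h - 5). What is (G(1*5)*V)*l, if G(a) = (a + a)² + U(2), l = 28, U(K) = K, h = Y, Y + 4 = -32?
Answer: -2856/41 ≈ -69.659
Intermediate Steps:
Y = -36 (Y = -4 - 32 = -36)
h = -36
V = -1/41 (V = 1/(-36 - 5) = 1/(-41) = -1/41 ≈ -0.024390)
G(a) = 2 + 4*a² (G(a) = (a + a)² + 2 = (2*a)² + 2 = 4*a² + 2 = 2 + 4*a²)
(G(1*5)*V)*l = ((2 + 4*(1*5)²)*(-1/41))*28 = ((2 + 4*5²)*(-1/41))*28 = ((2 + 4*25)*(-1/41))*28 = ((2 + 100)*(-1/41))*28 = (102*(-1/41))*28 = -102/41*28 = -2856/41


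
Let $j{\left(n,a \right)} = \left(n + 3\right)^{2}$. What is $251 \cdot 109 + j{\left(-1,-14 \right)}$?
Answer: $27363$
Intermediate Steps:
$j{\left(n,a \right)} = \left(3 + n\right)^{2}$
$251 \cdot 109 + j{\left(-1,-14 \right)} = 251 \cdot 109 + \left(3 - 1\right)^{2} = 27359 + 2^{2} = 27359 + 4 = 27363$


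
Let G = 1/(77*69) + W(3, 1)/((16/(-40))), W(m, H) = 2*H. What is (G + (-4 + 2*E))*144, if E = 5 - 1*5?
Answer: -2295168/1771 ≈ -1296.0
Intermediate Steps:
E = 0 (E = 5 - 5 = 0)
G = -26564/5313 (G = 1/(77*69) + (2*1)/((16/(-40))) = (1/77)*(1/69) + 2/((16*(-1/40))) = 1/5313 + 2/(-⅖) = 1/5313 + 2*(-5/2) = 1/5313 - 5 = -26564/5313 ≈ -4.9998)
(G + (-4 + 2*E))*144 = (-26564/5313 + (-4 + 2*0))*144 = (-26564/5313 + (-4 + 0))*144 = (-26564/5313 - 4)*144 = -47816/5313*144 = -2295168/1771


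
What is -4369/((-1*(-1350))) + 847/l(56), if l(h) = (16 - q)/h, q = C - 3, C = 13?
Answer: 10667831/1350 ≈ 7902.1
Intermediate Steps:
q = 10 (q = 13 - 3 = 10)
l(h) = 6/h (l(h) = (16 - 1*10)/h = (16 - 10)/h = 6/h)
-4369/((-1*(-1350))) + 847/l(56) = -4369/((-1*(-1350))) + 847/((6/56)) = -4369/1350 + 847/((6*(1/56))) = -4369*1/1350 + 847/(3/28) = -4369/1350 + 847*(28/3) = -4369/1350 + 23716/3 = 10667831/1350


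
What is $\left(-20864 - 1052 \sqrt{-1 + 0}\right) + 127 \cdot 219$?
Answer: $6949 - 1052 i \approx 6949.0 - 1052.0 i$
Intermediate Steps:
$\left(-20864 - 1052 \sqrt{-1 + 0}\right) + 127 \cdot 219 = \left(-20864 - 1052 \sqrt{-1}\right) + 27813 = \left(-20864 - 1052 i\right) + 27813 = 6949 - 1052 i$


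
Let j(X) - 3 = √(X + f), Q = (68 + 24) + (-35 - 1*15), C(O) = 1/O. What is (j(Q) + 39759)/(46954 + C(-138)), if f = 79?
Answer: 177054/209021 ≈ 0.84706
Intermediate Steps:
Q = 42 (Q = 92 + (-35 - 15) = 92 - 50 = 42)
j(X) = 3 + √(79 + X) (j(X) = 3 + √(X + 79) = 3 + √(79 + X))
(j(Q) + 39759)/(46954 + C(-138)) = ((3 + √(79 + 42)) + 39759)/(46954 + 1/(-138)) = ((3 + √121) + 39759)/(46954 - 1/138) = ((3 + 11) + 39759)/(6479651/138) = (14 + 39759)*(138/6479651) = 39773*(138/6479651) = 177054/209021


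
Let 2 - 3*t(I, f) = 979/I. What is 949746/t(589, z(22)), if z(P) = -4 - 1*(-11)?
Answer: 1678201182/199 ≈ 8.4332e+6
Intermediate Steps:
z(P) = 7 (z(P) = -4 + 11 = 7)
t(I, f) = ⅔ - 979/(3*I)
949746/t(589, z(22)) = 949746/(((⅓)*(-979 + 2*589)/589)) = 949746/(((⅓)*(1/589)*(-979 + 1178))) = 949746/(((⅓)*(1/589)*199)) = 949746/(199/1767) = 949746*(1767/199) = 1678201182/199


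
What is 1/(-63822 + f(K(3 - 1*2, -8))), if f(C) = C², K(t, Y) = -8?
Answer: -1/63758 ≈ -1.5684e-5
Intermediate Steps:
1/(-63822 + f(K(3 - 1*2, -8))) = 1/(-63822 + (-8)²) = 1/(-63822 + 64) = 1/(-63758) = -1/63758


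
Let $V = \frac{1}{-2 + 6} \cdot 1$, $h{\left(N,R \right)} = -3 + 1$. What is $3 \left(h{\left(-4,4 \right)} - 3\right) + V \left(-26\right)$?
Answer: $- \frac{43}{2} \approx -21.5$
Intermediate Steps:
$h{\left(N,R \right)} = -2$
$V = \frac{1}{4}$ ($V = \frac{1}{4} \cdot 1 = \frac{1}{4} \approx 0.25$)
$3 \left(h{\left(-4,4 \right)} - 3\right) + V \left(-26\right) = 3 \left(-2 - 3\right) + \frac{1}{4} \left(-26\right) = 3 \left(-5\right) - \frac{13}{2} = -15 - \frac{13}{2} = - \frac{43}{2}$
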